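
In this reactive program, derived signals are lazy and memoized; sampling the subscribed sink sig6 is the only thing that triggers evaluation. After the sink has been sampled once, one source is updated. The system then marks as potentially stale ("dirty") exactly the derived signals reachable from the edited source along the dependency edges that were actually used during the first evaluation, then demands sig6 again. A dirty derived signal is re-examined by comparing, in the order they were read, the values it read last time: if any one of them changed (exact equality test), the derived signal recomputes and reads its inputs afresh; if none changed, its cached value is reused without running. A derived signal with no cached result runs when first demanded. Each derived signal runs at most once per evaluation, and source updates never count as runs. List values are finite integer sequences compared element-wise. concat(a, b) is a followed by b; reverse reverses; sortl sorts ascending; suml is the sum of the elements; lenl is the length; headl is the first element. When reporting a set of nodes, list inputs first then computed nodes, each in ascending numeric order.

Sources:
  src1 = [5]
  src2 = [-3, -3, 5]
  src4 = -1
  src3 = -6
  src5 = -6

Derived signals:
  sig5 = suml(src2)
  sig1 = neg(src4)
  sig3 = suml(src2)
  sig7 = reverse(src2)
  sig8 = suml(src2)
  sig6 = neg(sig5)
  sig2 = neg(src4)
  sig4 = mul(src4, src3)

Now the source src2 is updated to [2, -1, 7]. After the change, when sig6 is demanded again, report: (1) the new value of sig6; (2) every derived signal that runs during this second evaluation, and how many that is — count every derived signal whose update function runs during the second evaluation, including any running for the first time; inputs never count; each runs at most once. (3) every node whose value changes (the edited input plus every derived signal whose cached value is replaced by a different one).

Demanding sig6 again yields -8.
2 derived signals run: sig5, sig6.
The nodes whose values change: src2, sig5, sig6.

First demand of the output computes:
  sig5 = suml([-3, -3, 5]) = -1
  sig6 = neg(-1) = 1

After the edit, cleaning proceeds:
  sig5: a read changed (src2 [-3, -3, 5]->[2, -1, 7]) — executes, giving 8.
  sig6: a read changed (sig5 -1->8) — executes, giving -8.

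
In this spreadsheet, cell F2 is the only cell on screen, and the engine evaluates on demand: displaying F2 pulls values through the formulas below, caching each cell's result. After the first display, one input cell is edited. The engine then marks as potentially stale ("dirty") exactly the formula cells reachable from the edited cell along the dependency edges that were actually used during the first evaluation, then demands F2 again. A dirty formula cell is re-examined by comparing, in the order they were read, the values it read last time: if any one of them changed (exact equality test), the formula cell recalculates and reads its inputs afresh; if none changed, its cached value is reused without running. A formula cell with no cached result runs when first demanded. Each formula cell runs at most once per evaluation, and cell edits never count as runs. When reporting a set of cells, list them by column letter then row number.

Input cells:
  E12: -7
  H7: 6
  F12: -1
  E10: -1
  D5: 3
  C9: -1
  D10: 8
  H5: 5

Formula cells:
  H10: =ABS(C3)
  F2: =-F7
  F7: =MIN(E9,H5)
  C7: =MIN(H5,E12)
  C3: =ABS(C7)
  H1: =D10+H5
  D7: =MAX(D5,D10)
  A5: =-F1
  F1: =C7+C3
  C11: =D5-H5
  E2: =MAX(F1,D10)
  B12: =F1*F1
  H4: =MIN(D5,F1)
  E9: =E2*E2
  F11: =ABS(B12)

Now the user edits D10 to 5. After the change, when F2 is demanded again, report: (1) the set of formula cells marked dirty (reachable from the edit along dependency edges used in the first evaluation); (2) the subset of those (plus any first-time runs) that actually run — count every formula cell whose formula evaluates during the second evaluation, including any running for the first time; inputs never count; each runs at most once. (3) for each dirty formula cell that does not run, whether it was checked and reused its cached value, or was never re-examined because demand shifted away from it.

Initial pass — values computed on the first demand:
  C7 = MIN(5, -7) = -7
  C3 = ABS(-7) = 7
  F1 = -7 + 7 = 0
  E2 = MAX(0, 8) = 8
  E9 = 8 * 8 = 64
  F7 = MIN(64, 5) = 5
  F2 = -(5) = -5

Second demand — change propagation:
  E2: re-runs because D10 8->5; new result 5.
  E9: re-runs because E2 8->5; E2 8->5; new result 25.
  F7: re-runs because E9 64->25; new result 5 (unchanged).
  F2: re-examined; everything it read last time is the same (F7 unchanged) — cache -5 kept, no run.

The important point: F7 recomputes to an identical value, and the output ends up unchanged.

Dirty set: E2, E9, F2, F7.
Run set: E2, E9, F7 (3 run).
Re-examined without running (cache reused): F2.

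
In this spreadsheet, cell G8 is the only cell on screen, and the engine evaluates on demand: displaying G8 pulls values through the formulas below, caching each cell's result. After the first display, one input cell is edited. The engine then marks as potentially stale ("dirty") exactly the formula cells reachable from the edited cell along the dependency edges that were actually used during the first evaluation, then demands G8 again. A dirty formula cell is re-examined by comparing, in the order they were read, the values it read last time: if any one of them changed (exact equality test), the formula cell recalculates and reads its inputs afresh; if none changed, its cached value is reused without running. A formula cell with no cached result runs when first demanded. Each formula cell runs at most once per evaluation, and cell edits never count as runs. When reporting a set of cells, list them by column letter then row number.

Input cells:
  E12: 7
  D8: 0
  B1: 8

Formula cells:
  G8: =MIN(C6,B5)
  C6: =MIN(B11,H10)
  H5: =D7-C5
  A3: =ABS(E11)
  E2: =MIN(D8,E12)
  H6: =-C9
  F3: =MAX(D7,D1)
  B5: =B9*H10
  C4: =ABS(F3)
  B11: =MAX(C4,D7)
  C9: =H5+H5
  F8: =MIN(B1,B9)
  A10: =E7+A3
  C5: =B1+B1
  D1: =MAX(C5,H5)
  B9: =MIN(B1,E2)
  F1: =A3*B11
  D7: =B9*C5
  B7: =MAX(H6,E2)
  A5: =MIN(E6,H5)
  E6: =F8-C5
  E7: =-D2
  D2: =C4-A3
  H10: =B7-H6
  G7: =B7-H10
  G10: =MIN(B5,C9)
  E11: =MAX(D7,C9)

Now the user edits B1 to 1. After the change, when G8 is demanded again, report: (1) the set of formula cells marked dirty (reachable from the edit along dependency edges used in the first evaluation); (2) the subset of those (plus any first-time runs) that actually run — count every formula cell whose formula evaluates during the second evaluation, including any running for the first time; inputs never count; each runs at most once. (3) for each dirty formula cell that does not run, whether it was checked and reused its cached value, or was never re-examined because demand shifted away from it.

Dirty set: B5, B7, B9, B11, C4, C5, C6, C9, D1, D7, F3, G8, H5, H6, H10.
Run set: B7, B9, B11, C4, C5, C6, C9, D1, D7, F3, H5, H6, H10 (13 run).
Re-examined without running (cache reused): B5, G8.
The important point: at B5 every value read last time is unchanged, so the dirty flag clears without a run.

Initial pass — values computed on the first demand:
  C5 = 8 + 8 = 16
  E2 = MIN(0, 7) = 0
  B9 = MIN(8, 0) = 0
  D7 = 0 * 16 = 0
  H5 = 0 - 16 = -16
  C9 = -16 + -16 = -32
  D1 = MAX(16, -16) = 16
  F3 = MAX(0, 16) = 16
  C4 = ABS(16) = 16
  B11 = MAX(16, 0) = 16
  H6 = -(-32) = 32
  B7 = MAX(32, 0) = 32
  H10 = 32 - 32 = 0
  B5 = 0 * 0 = 0
  C6 = MIN(16, 0) = 0
  G8 = MIN(0, 0) = 0

Second demand — change propagation:
  B9: re-runs because B1 8->1; new result 0 (unchanged).
  C5: re-runs because B1 8->1; B1 8->1; new result 2.
  D7: re-runs because C5 16->2; new result 0 (unchanged).
  H5: re-runs because C5 16->2; new result -2.
  C9: re-runs because H5 -16->-2; H5 -16->-2; new result -4.
  D1: re-runs because C5 16->2; H5 -16->-2; new result 2.
  F3: re-runs because D1 16->2; new result 2.
  C4: re-runs because F3 16->2; new result 2.
  B11: re-runs because C4 16->2; new result 2.
  H6: re-runs because C9 -32->-4; new result 4.
  B7: re-runs because H6 32->4; new result 4.
  H10: re-runs because B7 32->4; H6 32->4; new result 0 (unchanged).
  B5: re-examined; everything it read last time is the same (B9 unchanged, H10 unchanged) — cache 0 kept, no run.
  C6: re-runs because B11 16->2; new result 0 (unchanged).
  G8: re-examined; everything it read last time is the same (C6 unchanged, B5 unchanged) — cache 0 kept, no run.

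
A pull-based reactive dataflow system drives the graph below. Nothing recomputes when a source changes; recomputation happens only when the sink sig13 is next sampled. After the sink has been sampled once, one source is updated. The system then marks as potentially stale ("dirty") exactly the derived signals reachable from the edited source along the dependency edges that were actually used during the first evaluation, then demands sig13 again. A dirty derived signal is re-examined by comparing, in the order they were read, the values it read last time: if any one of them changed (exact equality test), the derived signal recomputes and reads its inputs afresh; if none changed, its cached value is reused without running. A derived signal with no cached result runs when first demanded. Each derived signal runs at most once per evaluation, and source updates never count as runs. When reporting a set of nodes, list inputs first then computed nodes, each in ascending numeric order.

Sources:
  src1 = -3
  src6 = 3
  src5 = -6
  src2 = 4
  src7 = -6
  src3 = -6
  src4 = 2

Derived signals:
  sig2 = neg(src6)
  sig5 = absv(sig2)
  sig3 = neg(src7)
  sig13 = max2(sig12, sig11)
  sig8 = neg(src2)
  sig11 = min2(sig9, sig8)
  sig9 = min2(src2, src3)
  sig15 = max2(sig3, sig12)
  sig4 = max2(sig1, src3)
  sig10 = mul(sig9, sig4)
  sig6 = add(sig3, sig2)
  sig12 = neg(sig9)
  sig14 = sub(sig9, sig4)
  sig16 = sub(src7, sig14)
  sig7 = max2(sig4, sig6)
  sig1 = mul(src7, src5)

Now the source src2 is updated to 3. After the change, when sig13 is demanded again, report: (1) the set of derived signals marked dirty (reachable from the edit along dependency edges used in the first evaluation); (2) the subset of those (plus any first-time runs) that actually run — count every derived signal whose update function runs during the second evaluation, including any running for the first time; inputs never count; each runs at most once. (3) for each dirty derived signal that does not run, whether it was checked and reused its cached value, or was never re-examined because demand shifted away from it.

Marked dirty: sig8, sig9, sig11, sig12, sig13.
Derived signals that run: sig8, sig9, sig11 — 3 in total.
Checked but reused from cache: sig12, sig13.
Key observation: the cutoff stops propagation at sig12 — its inputs' values are unchanged, so it reuses its cache.

First evaluation (everything demanded from the output):
  sig8 = neg(4) = -4
  sig9 = min2(4, -6) = -6
  sig11 = min2(-6, -4) = -6
  sig12 = neg(-6) = 6
  sig13 = max2(6, -6) = 6

Propagation after the edit:
  sig8: runs — src2 4->3; result -3.
  sig9: runs — src2 4->3; result -6 (same value as before).
  sig11: runs — sig8 -4->-3; result -6 (same value as before).
  sig12: checked — values it read are unchanged (sig9 unchanged); reused cached 6 without running.
  sig13: checked — values it read are unchanged (sig12 unchanged, sig11 unchanged); reused cached 6 without running.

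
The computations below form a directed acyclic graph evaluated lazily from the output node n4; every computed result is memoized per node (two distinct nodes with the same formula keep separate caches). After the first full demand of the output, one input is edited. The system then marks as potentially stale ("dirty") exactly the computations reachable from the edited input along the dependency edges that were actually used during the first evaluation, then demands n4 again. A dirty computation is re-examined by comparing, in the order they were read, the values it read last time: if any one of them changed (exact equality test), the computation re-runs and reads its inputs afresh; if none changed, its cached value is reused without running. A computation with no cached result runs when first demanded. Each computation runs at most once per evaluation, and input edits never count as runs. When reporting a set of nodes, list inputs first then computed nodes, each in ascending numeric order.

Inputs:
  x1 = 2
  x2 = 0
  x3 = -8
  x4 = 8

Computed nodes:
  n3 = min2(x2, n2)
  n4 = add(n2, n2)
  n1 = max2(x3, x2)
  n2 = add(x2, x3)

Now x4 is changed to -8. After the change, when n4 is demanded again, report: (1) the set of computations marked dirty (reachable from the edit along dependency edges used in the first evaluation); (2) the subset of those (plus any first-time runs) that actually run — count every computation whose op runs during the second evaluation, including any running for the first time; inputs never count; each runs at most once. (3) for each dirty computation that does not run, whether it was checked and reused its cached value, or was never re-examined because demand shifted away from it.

The edit dirties: none.
0 computations run: none.
No dirty computation escaped a run.
Note the shortcut — nothing in the graph depends on x4 at all, so no recomputation happens.

First demand of the output computes:
  n2 = add(0, -8) = -8
  n4 = add(-8, -8) = -16

After the edit, cleaning proceeds:
  no node depends on x4 at all; the second demand re-runs nothing.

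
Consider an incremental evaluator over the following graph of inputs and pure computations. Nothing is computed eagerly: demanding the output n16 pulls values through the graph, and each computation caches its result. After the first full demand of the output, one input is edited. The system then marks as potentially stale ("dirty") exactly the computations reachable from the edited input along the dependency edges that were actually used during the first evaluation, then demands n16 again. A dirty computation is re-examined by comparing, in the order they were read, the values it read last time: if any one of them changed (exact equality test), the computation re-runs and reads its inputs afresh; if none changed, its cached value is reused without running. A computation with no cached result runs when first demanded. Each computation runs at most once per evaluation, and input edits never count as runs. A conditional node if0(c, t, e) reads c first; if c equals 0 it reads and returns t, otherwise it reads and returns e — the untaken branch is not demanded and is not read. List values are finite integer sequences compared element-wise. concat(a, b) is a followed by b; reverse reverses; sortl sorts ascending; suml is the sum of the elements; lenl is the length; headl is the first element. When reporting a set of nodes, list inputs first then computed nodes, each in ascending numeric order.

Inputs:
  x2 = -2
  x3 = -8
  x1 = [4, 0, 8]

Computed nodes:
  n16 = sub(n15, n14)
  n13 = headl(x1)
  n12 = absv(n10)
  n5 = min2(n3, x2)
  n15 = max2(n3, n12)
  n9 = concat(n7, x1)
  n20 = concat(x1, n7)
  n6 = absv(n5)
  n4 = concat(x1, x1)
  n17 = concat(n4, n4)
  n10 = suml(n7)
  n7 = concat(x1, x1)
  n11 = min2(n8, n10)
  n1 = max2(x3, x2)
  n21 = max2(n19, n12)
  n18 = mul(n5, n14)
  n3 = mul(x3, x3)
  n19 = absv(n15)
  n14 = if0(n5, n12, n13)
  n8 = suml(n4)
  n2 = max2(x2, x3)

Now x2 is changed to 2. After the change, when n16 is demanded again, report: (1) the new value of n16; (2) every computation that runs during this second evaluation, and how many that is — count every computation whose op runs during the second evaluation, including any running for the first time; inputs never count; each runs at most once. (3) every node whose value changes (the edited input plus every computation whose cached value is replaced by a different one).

n16 now evaluates to 60.
Run set: n5, n14 (2 run).
Changed values: x2, n5.
The important point: n14 recomputes to an identical value, and the output ends up unchanged.

Initial pass — values computed on the first demand:
  n3 = mul(-8, -8) = 64
  n5 = min2(64, -2) = -2
  n7 = concat([4, 0, 8], [4, 0, 8]) = [4, 0, 8, 4, 0, 8]
  n10 = suml([4, 0, 8, 4, 0, 8]) = 24
  n12 = absv(24) = 24
  n13 = headl([4, 0, 8]) = 4
  n14 = if0(n5=-2 -> else branch n13) = 4
  n15 = max2(64, 24) = 64
  n16 = sub(64, 4) = 60

Second demand — change propagation:
  n5: re-runs because x2 -2->2; new result 2.
  n14: re-runs because n5 -2->2; new result 4 (unchanged).
  n16: re-examined; everything it read last time is the same (n15 unchanged, n14 unchanged) — cache 60 kept, no run.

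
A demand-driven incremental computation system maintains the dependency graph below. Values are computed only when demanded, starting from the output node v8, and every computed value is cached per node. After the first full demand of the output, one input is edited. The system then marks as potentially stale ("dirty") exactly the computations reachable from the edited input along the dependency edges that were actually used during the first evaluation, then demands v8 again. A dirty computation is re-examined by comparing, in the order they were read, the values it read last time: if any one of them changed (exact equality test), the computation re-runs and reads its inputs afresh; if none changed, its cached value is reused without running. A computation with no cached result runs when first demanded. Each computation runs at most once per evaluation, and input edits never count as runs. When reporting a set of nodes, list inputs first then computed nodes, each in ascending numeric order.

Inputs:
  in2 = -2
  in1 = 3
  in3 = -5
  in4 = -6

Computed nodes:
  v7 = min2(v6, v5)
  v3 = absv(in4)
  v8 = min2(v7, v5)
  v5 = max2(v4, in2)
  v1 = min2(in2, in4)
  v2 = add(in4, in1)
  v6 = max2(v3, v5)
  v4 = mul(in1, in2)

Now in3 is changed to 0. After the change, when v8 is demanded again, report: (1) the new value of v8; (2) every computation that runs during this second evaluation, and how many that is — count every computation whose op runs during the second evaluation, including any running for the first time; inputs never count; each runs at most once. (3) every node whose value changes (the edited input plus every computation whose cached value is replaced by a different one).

New value of v8: -2.
Computations that run: none — 0 in total.
Values that change: in3.
Key observation: in3 is never demanded by the output, so the edit triggers no recomputation at all.

First evaluation (everything demanded from the output):
  v3 = absv(-6) = 6
  v4 = mul(3, -2) = -6
  v5 = max2(-6, -2) = -2
  v6 = max2(6, -2) = 6
  v7 = min2(6, -2) = -2
  v8 = min2(-2, -2) = -2

Propagation after the edit:
  in3 feeds no computation that the output demands — nothing is marked dirty and nothing runs.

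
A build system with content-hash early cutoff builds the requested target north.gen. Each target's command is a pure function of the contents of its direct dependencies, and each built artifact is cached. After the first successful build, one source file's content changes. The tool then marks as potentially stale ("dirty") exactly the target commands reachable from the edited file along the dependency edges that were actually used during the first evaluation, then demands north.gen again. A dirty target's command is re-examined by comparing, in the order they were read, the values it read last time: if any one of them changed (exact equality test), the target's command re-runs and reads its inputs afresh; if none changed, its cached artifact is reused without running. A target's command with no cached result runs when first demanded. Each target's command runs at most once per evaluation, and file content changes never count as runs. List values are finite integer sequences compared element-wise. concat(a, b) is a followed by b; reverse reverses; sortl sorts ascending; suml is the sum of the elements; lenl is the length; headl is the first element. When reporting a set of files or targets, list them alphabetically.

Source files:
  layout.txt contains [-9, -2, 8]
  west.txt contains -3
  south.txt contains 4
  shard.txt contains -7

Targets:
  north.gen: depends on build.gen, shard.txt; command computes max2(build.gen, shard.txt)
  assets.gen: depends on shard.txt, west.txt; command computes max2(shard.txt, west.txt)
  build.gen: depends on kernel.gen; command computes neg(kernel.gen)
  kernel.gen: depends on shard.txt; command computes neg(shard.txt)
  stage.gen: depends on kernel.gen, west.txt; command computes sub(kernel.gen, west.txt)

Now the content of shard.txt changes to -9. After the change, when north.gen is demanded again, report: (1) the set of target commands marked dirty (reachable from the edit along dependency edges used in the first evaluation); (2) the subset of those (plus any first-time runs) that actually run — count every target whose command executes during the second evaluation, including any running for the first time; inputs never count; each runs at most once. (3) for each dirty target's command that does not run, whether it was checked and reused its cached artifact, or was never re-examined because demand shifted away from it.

Marked dirty: build.gen, kernel.gen, north.gen.
Target commands that run: build.gen, kernel.gen, north.gen — 3 in total.
Every dirty target's command ran.

First evaluation (everything demanded from the output):
  kernel.gen = neg(-7) = 7
  build.gen = neg(7) = -7
  north.gen = max2(-7, -7) = -7

Propagation after the edit:
  kernel.gen: runs — shard.txt -7->-9; result 9.
  build.gen: runs — kernel.gen 7->9; result -9.
  north.gen: runs — build.gen -7->-9; shard.txt -7->-9; result -9.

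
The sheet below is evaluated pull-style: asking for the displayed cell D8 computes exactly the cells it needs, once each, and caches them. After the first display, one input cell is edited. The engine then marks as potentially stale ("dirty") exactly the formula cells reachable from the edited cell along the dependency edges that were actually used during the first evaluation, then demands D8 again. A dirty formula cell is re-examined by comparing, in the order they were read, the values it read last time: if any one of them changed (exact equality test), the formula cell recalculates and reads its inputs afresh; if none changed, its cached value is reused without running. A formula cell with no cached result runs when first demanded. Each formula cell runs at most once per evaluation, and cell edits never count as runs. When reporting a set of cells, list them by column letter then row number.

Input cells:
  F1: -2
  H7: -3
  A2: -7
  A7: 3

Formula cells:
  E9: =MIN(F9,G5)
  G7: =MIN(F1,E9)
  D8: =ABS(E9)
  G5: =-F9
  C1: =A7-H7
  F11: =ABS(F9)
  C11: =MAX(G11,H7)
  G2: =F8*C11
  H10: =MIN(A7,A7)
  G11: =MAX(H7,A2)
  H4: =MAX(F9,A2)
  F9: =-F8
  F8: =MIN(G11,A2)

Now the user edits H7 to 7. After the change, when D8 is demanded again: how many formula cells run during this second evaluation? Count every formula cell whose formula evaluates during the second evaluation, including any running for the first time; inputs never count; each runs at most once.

First demand of the output computes:
  G11 = MAX(-3, -7) = -3
  F8 = MIN(-3, -7) = -7
  F9 = -(-7) = 7
  G5 = -(7) = -7
  E9 = MIN(7, -7) = -7
  D8 = ABS(-7) = 7

After the edit, cleaning proceeds:
  G11: a read changed (H7 -3->7) — executes, giving 7.
  F8: a read changed (G11 -3->7) — executes, giving -7 — identical to its old value.
  F9: dirty, but its reads are unchanged (F8 unchanged); cached 7 stands.
  G5: dirty, but its reads are unchanged (F9 unchanged); cached -7 stands.
  E9: dirty, but its reads are unchanged (F9 unchanged, G5 unchanged); cached -7 stands.
  D8: dirty, but its reads are unchanged (E9 unchanged); cached 7 stands.

Note the absorption at F8: it re-runs yet its value is the same, leaving the output's value untouched.

2 formula cells run: F8, G11.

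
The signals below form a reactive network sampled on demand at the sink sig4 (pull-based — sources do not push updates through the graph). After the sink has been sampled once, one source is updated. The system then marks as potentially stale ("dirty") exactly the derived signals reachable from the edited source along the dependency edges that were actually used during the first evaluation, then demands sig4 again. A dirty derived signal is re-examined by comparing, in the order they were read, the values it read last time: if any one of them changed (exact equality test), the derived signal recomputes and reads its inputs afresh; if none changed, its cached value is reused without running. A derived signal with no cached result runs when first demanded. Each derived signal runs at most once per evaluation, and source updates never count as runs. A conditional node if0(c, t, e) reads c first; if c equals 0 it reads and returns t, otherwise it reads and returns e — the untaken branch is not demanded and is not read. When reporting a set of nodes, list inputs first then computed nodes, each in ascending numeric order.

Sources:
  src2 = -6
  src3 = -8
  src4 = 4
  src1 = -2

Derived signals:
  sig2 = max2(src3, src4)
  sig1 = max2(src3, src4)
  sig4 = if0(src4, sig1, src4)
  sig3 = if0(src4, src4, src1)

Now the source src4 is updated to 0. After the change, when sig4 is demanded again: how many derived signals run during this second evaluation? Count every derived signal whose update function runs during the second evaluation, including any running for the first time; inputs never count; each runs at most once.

Initial pass — values computed on the first demand:
  sig4 = if0(src4=4 -> else branch src4) = 4

Second demand — change propagation:
  sig1: newly demanded (no cache) — executes and yields 0.
  sig4: re-runs because src4 4->0; src4 4->0; new result 0.

The important point: the flipped condition pulls in fresh nodes; sig1 runs for the first time.

Run set: sig1, sig4 (2 run).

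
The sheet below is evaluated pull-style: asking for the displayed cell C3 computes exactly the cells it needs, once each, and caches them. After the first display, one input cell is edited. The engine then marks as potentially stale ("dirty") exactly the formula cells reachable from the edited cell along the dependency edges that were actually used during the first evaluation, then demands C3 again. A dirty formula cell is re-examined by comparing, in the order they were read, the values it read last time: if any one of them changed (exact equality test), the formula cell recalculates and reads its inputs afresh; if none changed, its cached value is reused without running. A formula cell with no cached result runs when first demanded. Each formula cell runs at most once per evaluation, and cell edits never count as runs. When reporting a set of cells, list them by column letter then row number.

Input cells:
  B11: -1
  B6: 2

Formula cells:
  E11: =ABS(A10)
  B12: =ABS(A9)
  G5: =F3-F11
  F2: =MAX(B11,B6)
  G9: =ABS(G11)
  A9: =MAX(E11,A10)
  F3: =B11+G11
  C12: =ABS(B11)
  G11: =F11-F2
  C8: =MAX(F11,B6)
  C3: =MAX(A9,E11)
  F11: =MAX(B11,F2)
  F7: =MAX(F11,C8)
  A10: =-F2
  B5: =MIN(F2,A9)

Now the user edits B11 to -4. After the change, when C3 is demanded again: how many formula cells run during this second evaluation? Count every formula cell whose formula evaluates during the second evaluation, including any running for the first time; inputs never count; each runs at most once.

First demand of the output computes:
  F2 = MAX(-1, 2) = 2
  A10 = -(2) = -2
  E11 = ABS(-2) = 2
  A9 = MAX(2, -2) = 2
  C3 = MAX(2, 2) = 2

After the edit, cleaning proceeds:
  F2: a read changed (B11 -1->-4) — executes, giving 2 — identical to its old value.
  A10: dirty, but its reads are unchanged (F2 unchanged); cached -2 stands.
  E11: dirty, but its reads are unchanged (A10 unchanged); cached 2 stands.
  A9: dirty, but its reads are unchanged (E11 unchanged, A10 unchanged); cached 2 stands.
  C3: dirty, but its reads are unchanged (A9 unchanged, E11 unchanged); cached 2 stands.

Note the absorption at F2: it re-runs yet its value is the same, leaving the output's value untouched.

1 formula cells run: F2.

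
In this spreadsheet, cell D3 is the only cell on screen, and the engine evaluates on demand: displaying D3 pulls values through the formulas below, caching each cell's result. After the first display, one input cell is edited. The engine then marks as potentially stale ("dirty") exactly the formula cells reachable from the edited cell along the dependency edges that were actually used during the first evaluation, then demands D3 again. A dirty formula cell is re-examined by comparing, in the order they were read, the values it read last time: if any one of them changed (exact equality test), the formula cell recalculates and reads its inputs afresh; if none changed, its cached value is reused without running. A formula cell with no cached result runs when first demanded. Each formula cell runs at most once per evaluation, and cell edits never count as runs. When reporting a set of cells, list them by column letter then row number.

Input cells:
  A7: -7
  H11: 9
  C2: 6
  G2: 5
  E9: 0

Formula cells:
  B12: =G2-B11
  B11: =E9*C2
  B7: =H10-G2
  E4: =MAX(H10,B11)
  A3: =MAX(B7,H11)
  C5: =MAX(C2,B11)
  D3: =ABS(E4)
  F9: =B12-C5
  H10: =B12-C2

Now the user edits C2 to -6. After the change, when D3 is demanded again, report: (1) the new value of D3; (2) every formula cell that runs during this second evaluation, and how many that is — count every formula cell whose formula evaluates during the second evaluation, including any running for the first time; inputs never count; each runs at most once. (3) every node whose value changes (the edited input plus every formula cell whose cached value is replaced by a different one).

Initial pass — values computed on the first demand:
  B11 = 0 * 6 = 0
  B12 = 5 - 0 = 5
  H10 = 5 - 6 = -1
  E4 = MAX(-1, 0) = 0
  D3 = ABS(0) = 0

Second demand — change propagation:
  B11: re-runs because C2 6->-6; new result 0 (unchanged).
  B12: re-examined; everything it read last time is the same (G2 unchanged, B11 unchanged) — cache 5 kept, no run.
  H10: re-runs because C2 6->-6; new result 11.
  E4: re-runs because H10 -1->11; new result 11.
  D3: re-runs because E4 0->11; new result 11.

The important point: at B12 every value read last time is unchanged, so the dirty flag clears without a run.

D3 now evaluates to 11.
Run set: B11, D3, E4, H10 (4 run).
Changed values: C2, D3, E4, H10.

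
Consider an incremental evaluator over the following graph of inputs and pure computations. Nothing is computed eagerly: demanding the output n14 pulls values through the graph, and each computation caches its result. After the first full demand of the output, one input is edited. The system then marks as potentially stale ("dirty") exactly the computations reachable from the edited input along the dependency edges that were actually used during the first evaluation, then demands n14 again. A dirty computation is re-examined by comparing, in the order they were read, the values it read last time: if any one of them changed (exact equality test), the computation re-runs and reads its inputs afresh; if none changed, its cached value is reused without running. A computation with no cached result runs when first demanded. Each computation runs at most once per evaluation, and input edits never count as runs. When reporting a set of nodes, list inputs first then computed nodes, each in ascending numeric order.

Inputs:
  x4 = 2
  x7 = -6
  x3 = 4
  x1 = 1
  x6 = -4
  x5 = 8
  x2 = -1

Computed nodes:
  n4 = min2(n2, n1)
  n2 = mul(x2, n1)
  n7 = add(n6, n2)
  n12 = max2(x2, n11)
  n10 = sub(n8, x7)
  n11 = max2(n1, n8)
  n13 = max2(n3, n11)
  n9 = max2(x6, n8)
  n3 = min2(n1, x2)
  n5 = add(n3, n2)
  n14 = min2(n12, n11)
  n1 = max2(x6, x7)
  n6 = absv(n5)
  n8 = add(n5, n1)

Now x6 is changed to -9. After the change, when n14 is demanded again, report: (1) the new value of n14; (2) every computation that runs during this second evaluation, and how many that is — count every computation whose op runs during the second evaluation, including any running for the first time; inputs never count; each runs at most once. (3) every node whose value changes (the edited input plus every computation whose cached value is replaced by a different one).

n14 now evaluates to -6.
Run set: n1, n2, n3, n5, n8, n11, n12, n14 (8 run).
Changed values: x6, n1, n2, n3, n8, n11, n14.

Initial pass — values computed on the first demand:
  n1 = max2(-4, -6) = -4
  n2 = mul(-1, -4) = 4
  n3 = min2(-4, -1) = -4
  n5 = add(-4, 4) = 0
  n8 = add(0, -4) = -4
  n11 = max2(-4, -4) = -4
  n12 = max2(-1, -4) = -1
  n14 = min2(-1, -4) = -4

Second demand — change propagation:
  n1: re-runs because x6 -4->-9; new result -6.
  n2: re-runs because n1 -4->-6; new result 6.
  n3: re-runs because n1 -4->-6; new result -6.
  n5: re-runs because n3 -4->-6; n2 4->6; new result 0 (unchanged).
  n8: re-runs because n1 -4->-6; new result -6.
  n11: re-runs because n1 -4->-6; n8 -4->-6; new result -6.
  n12: re-runs because n11 -4->-6; new result -1 (unchanged).
  n14: re-runs because n11 -4->-6; new result -6.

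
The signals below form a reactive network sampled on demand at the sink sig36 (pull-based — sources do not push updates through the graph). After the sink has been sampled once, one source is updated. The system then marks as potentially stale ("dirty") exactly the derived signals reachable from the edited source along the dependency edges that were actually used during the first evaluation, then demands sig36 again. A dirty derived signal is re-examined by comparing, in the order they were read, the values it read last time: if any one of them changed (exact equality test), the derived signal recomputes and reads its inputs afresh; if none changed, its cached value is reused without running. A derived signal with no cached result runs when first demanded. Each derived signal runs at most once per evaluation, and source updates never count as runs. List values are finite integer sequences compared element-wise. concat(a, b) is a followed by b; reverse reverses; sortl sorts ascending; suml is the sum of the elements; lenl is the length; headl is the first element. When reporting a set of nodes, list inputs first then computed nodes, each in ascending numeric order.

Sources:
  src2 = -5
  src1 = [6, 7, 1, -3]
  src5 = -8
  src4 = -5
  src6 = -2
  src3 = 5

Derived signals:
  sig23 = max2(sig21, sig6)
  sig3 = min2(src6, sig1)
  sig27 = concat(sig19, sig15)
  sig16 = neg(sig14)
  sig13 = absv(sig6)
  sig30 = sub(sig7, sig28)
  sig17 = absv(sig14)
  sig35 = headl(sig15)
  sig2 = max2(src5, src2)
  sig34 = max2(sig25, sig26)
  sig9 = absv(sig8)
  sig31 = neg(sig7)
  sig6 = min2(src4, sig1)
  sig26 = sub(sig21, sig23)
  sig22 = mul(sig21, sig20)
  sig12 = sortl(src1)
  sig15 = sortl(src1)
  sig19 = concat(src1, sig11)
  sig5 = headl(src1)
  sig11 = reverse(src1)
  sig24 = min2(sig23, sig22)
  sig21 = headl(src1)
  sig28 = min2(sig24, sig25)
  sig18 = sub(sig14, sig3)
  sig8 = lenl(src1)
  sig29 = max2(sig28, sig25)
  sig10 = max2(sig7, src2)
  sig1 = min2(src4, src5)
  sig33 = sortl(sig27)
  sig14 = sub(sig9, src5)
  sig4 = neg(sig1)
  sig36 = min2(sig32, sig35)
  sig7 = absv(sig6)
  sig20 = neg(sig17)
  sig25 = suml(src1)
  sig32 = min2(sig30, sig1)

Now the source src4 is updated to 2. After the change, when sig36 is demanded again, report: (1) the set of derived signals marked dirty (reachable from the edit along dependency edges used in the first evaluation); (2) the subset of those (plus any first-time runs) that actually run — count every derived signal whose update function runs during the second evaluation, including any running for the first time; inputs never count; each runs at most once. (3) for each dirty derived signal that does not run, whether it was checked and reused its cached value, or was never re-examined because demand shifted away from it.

Initial pass — values computed on the first demand:
  sig1 = min2(-5, -8) = -8
  sig6 = min2(-5, -8) = -8
  sig7 = absv(-8) = 8
  sig8 = lenl([6, 7, 1, -3]) = 4
  sig9 = absv(4) = 4
  sig14 = sub(4, -8) = 12
  sig15 = sortl([6, 7, 1, -3]) = [-3, 1, 6, 7]
  sig17 = absv(12) = 12
  sig20 = neg(12) = -12
  sig21 = headl([6, 7, 1, -3]) = 6
  sig22 = mul(6, -12) = -72
  sig23 = max2(6, -8) = 6
  sig24 = min2(6, -72) = -72
  sig25 = suml([6, 7, 1, -3]) = 11
  sig28 = min2(-72, 11) = -72
  sig30 = sub(8, -72) = 80
  sig32 = min2(80, -8) = -8
  sig35 = headl([-3, 1, 6, 7]) = -3
  sig36 = min2(-8, -3) = -8

Second demand — change propagation:
  sig1: re-runs because src4 -5->2; new result -8 (unchanged).
  sig6: re-runs because src4 -5->2; new result -8 (unchanged).
  sig7: re-examined; everything it read last time is the same (sig6 unchanged) — cache 8 kept, no run.
  sig23: re-examined; everything it read last time is the same (sig21 unchanged, sig6 unchanged) — cache 6 kept, no run.
  sig24: re-examined; everything it read last time is the same (sig23 unchanged, sig22 unchanged) — cache -72 kept, no run.
  sig28: re-examined; everything it read last time is the same (sig24 unchanged, sig25 unchanged) — cache -72 kept, no run.
  sig30: re-examined; everything it read last time is the same (sig7 unchanged, sig28 unchanged) — cache 80 kept, no run.
  sig32: re-examined; everything it read last time is the same (sig30 unchanged, sig1 unchanged) — cache -8 kept, no run.
  sig36: re-examined; everything it read last time is the same (sig32 unchanged, sig35 unchanged) — cache -8 kept, no run.

The important point: at sig7 every value read last time is unchanged, so the dirty flag clears without a run.

Dirty set: sig1, sig6, sig7, sig23, sig24, sig28, sig30, sig32, sig36.
Run set: sig1, sig6 (2 run).
Re-examined without running (cache reused): sig7, sig23, sig24, sig28, sig30, sig32, sig36.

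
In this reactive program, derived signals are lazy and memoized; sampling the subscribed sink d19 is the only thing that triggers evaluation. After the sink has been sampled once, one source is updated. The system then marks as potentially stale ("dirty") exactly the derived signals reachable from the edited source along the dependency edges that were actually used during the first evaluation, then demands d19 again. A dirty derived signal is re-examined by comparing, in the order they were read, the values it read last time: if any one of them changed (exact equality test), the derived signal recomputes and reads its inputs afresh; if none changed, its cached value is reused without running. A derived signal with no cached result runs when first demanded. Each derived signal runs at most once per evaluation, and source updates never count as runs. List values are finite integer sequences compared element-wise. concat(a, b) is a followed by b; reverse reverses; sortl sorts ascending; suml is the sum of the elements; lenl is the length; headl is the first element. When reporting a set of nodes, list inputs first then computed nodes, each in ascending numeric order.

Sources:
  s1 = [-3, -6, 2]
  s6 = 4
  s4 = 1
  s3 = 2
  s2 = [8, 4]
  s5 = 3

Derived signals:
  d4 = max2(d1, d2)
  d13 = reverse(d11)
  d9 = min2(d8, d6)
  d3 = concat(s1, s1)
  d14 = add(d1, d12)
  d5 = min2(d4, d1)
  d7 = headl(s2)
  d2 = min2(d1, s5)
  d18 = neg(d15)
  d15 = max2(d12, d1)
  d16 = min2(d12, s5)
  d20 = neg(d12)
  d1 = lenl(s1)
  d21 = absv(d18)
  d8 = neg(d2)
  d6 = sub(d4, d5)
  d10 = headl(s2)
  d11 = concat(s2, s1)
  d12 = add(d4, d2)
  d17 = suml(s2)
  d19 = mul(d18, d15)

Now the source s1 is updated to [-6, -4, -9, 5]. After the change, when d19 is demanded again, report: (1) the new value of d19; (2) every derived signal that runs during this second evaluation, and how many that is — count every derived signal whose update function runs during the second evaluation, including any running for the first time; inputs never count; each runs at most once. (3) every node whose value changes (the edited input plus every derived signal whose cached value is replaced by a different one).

Demanding d19 again yields -49.
7 derived signals run: d1, d2, d4, d12, d15, d18, d19.
The nodes whose values change: s1, d1, d4, d12, d15, d18, d19.

First demand of the output computes:
  d1 = lenl([-3, -6, 2]) = 3
  d2 = min2(3, 3) = 3
  d4 = max2(3, 3) = 3
  d12 = add(3, 3) = 6
  d15 = max2(6, 3) = 6
  d18 = neg(6) = -6
  d19 = mul(-6, 6) = -36

After the edit, cleaning proceeds:
  d1: a read changed (s1 [-3, -6, 2]->[-6, -4, -9, 5]) — executes, giving 4.
  d2: a read changed (d1 3->4) — executes, giving 3 — identical to its old value.
  d4: a read changed (d1 3->4) — executes, giving 4.
  d12: a read changed (d4 3->4) — executes, giving 7.
  d15: a read changed (d12 6->7; d1 3->4) — executes, giving 7.
  d18: a read changed (d15 6->7) — executes, giving -7.
  d19: a read changed (d18 -6->-7; d15 6->7) — executes, giving -49.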